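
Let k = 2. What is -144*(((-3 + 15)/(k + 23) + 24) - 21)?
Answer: -12528/25 ≈ -501.12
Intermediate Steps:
-144*(((-3 + 15)/(k + 23) + 24) - 21) = -144*(((-3 + 15)/(2 + 23) + 24) - 21) = -144*((12/25 + 24) - 21) = -144*(612/25 - 21) = -144*87/25 = -12528/25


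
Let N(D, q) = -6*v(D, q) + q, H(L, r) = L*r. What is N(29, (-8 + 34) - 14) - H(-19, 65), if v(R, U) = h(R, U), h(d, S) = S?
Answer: 1175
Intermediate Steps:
v(R, U) = U
N(D, q) = -5*q (N(D, q) = -6*q + q = -5*q)
N(29, (-8 + 34) - 14) - H(-19, 65) = -5*((-8 + 34) - 14) - (-19)*65 = -5*(26 - 14) - 1*(-1235) = -5*12 + 1235 = -60 + 1235 = 1175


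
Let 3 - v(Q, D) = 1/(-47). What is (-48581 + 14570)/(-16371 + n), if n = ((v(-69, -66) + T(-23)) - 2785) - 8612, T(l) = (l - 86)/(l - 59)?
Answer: 43692798/35667035 ≈ 1.2250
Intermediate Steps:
T(l) = (-86 + l)/(-59 + l)
v(Q, D) = 142/47 (v(Q, D) = 3 - 1/(-47) = 3 - 1*(-1/47) = 3 + 1/47 = 142/47)
n = -43907271/3854 (n = ((142/47 + (-86 - 23)/(-59 - 23)) - 2785) - 8612 = ((142/47 - 109/(-82)) - 2785) - 8612 = ((142/47 - 1/82*(-109)) - 2785) - 8612 = ((142/47 + 109/82) - 2785) - 8612 = (16767/3854 - 2785) - 8612 = -10716623/3854 - 8612 = -43907271/3854 ≈ -11393.)
(-48581 + 14570)/(-16371 + n) = (-48581 + 14570)/(-16371 - 43907271/3854) = -34011/(-107001105/3854) = -34011*(-3854/107001105) = 43692798/35667035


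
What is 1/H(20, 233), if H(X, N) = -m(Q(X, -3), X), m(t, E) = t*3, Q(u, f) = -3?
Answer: ⅑ ≈ 0.11111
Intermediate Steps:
m(t, E) = 3*t
H(X, N) = 9 (H(X, N) = -3*(-3) = -1*(-9) = 9)
1/H(20, 233) = 1/9 = ⅑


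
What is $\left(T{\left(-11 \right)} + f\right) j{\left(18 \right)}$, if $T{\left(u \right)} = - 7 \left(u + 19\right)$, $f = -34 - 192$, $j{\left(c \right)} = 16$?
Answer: $-4512$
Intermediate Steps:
$f = -226$ ($f = -34 - 192 = -226$)
$T{\left(u \right)} = -133 - 7 u$ ($T{\left(u \right)} = - 7 \left(19 + u\right) = -133 - 7 u$)
$\left(T{\left(-11 \right)} + f\right) j{\left(18 \right)} = \left(\left(-133 - -77\right) - 226\right) 16 = \left(\left(-133 + 77\right) - 226\right) 16 = \left(-56 - 226\right) 16 = \left(-282\right) 16 = -4512$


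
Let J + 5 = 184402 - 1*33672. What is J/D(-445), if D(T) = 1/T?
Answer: -67072625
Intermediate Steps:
J = 150725 (J = -5 + (184402 - 1*33672) = -5 + (184402 - 33672) = -5 + 150730 = 150725)
J/D(-445) = 150725/(1/(-445)) = 150725/(-1/445) = 150725*(-445) = -67072625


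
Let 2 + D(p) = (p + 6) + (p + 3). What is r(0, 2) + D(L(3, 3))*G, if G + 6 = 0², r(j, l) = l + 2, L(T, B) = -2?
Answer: -14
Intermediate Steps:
r(j, l) = 2 + l
G = -6 (G = -6 + 0² = -6 + 0 = -6)
D(p) = 7 + 2*p (D(p) = -2 + ((p + 6) + (p + 3)) = -2 + ((6 + p) + (3 + p)) = -2 + (9 + 2*p) = 7 + 2*p)
r(0, 2) + D(L(3, 3))*G = (2 + 2) + (7 + 2*(-2))*(-6) = 4 + (7 - 4)*(-6) = 4 + 3*(-6) = 4 - 18 = -14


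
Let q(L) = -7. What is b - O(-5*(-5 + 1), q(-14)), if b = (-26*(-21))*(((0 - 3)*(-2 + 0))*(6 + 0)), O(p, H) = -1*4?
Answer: 19660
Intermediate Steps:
O(p, H) = -4
b = 19656 (b = 546*(-3*(-2)*6) = 546*(6*6) = 546*36 = 19656)
b - O(-5*(-5 + 1), q(-14)) = 19656 - 1*(-4) = 19656 + 4 = 19660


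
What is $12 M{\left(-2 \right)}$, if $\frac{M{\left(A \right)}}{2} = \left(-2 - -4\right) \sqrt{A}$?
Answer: $48 i \sqrt{2} \approx 67.882 i$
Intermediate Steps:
$M{\left(A \right)} = 4 \sqrt{A}$ ($M{\left(A \right)} = 2 \left(-2 - -4\right) \sqrt{A} = 2 \left(-2 + 4\right) \sqrt{A} = 2 \cdot 2 \sqrt{A} = 4 \sqrt{A}$)
$12 M{\left(-2 \right)} = 12 \cdot 4 \sqrt{-2} = 12 \cdot 4 i \sqrt{2} = 48 i \sqrt{2}$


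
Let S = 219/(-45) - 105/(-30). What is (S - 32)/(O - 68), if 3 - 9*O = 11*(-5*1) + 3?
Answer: 3003/5570 ≈ 0.53914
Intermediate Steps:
S = -41/30 (S = 219*(-1/45) - 105*(-1/30) = -73/15 + 7/2 = -41/30 ≈ -1.3667)
O = 55/9 (O = 1/3 - (11*(-5*1) + 3)/9 = 1/3 - (11*(-5) + 3)/9 = 1/3 - (-55 + 3)/9 = 1/3 - 1/9*(-52) = 1/3 + 52/9 = 55/9 ≈ 6.1111)
(S - 32)/(O - 68) = (-41/30 - 32)/(55/9 - 68) = -1001/(30*(-557/9)) = -1001/30*(-9/557) = 3003/5570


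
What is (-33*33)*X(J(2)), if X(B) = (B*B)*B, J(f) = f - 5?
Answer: 29403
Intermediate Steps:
J(f) = -5 + f
X(B) = B³ (X(B) = B²*B = B³)
(-33*33)*X(J(2)) = (-33*33)*(-5 + 2)³ = -1089*(-3)³ = -1089*(-27) = 29403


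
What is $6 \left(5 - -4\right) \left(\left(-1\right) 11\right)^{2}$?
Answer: $6534$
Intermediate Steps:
$6 \left(5 - -4\right) \left(\left(-1\right) 11\right)^{2} = 6 \left(5 + 4\right) \left(-11\right)^{2} = 6 \cdot 9 \cdot 121 = 54 \cdot 121 = 6534$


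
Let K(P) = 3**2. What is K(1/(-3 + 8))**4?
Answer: 6561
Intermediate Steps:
K(P) = 9
K(1/(-3 + 8))**4 = 9**4 = 6561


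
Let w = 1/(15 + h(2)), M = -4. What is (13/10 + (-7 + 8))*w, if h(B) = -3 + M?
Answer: 23/80 ≈ 0.28750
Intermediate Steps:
h(B) = -7 (h(B) = -3 - 4 = -7)
w = ⅛ (w = 1/(15 - 7) = 1/8 = ⅛ ≈ 0.12500)
(13/10 + (-7 + 8))*w = (13/10 + (-7 + 8))*(⅛) = (13*(⅒) + 1)*(⅛) = (13/10 + 1)*(⅛) = (23/10)*(⅛) = 23/80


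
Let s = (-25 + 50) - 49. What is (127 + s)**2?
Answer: 10609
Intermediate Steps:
s = -24 (s = 25 - 49 = -24)
(127 + s)**2 = (127 - 24)**2 = 103**2 = 10609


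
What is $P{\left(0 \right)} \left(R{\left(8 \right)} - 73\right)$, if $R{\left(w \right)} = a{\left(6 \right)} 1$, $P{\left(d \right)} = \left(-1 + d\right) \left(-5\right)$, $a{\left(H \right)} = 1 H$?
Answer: $-335$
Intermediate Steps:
$a{\left(H \right)} = H$
$P{\left(d \right)} = 5 - 5 d$
$R{\left(w \right)} = 6$ ($R{\left(w \right)} = 6 \cdot 1 = 6$)
$P{\left(0 \right)} \left(R{\left(8 \right)} - 73\right) = \left(5 - 0\right) \left(6 - 73\right) = \left(5 + 0\right) \left(-67\right) = 5 \left(-67\right) = -335$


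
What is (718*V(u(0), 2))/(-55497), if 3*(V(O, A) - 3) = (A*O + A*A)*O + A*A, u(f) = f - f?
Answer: -718/12807 ≈ -0.056063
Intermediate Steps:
u(f) = 0
V(O, A) = 3 + A²/3 + O*(A² + A*O)/3 (V(O, A) = 3 + ((A*O + A*A)*O + A*A)/3 = 3 + ((A*O + A²)*O + A²)/3 = 3 + ((A² + A*O)*O + A²)/3 = 3 + (O*(A² + A*O) + A²)/3 = 3 + (A² + O*(A² + A*O))/3 = 3 + (A²/3 + O*(A² + A*O)/3) = 3 + A²/3 + O*(A² + A*O)/3)
(718*V(u(0), 2))/(-55497) = (718*(3 + (⅓)*2² + (⅓)*2*0² + (⅓)*0*2²))/(-55497) = (718*(3 + (⅓)*4 + (⅓)*2*0 + (⅓)*0*4))*(-1/55497) = (718*(3 + 4/3 + 0 + 0))*(-1/55497) = (718*(13/3))*(-1/55497) = (9334/3)*(-1/55497) = -718/12807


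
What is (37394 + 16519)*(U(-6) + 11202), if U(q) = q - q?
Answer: 603933426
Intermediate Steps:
U(q) = 0
(37394 + 16519)*(U(-6) + 11202) = (37394 + 16519)*(0 + 11202) = 53913*11202 = 603933426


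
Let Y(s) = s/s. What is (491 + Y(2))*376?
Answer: 184992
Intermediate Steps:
Y(s) = 1
(491 + Y(2))*376 = (491 + 1)*376 = 492*376 = 184992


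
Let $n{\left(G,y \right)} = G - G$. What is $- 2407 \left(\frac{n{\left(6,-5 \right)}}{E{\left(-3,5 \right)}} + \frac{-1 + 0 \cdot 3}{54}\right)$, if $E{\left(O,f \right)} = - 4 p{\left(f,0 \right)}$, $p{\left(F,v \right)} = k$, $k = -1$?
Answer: $\frac{2407}{54} \approx 44.574$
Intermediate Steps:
$p{\left(F,v \right)} = -1$
$E{\left(O,f \right)} = 4$ ($E{\left(O,f \right)} = \left(-4\right) \left(-1\right) = 4$)
$n{\left(G,y \right)} = 0$
$- 2407 \left(\frac{n{\left(6,-5 \right)}}{E{\left(-3,5 \right)}} + \frac{-1 + 0 \cdot 3}{54}\right) = - 2407 \left(\frac{0}{4} + \frac{-1 + 0 \cdot 3}{54}\right) = - 2407 \left(0 \cdot \frac{1}{4} + \left(-1 + 0\right) \frac{1}{54}\right) = - 2407 \left(0 - \frac{1}{54}\right) = \left(-2407\right) \left(- \frac{1}{54}\right) = \frac{2407}{54}$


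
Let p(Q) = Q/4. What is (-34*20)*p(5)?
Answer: -850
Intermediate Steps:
p(Q) = Q/4 (p(Q) = Q*(1/4) = Q/4)
(-34*20)*p(5) = (-34*20)*((1/4)*5) = -680*5/4 = -850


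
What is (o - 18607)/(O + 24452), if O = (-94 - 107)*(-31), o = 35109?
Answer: 16502/30683 ≈ 0.53782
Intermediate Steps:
O = 6231 (O = -201*(-31) = 6231)
(o - 18607)/(O + 24452) = (35109 - 18607)/(6231 + 24452) = 16502/30683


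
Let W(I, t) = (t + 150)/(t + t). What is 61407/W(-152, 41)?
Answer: 5035374/191 ≈ 26363.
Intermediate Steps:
W(I, t) = (150 + t)/(2*t) (W(I, t) = (150 + t)/((2*t)) = (150 + t)*(1/(2*t)) = (150 + t)/(2*t))
61407/W(-152, 41) = 61407/(((1/2)*(150 + 41)/41)) = 61407/(((1/2)*(1/41)*191)) = 61407/(191/82) = 61407*(82/191) = 5035374/191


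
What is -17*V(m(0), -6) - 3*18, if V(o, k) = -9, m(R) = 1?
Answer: 99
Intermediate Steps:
-17*V(m(0), -6) - 3*18 = -17*(-9) - 3*18 = 153 - 54 = 99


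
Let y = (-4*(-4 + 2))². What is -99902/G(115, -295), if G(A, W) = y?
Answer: -49951/32 ≈ -1561.0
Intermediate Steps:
y = 64 (y = (-4*(-2))² = 8² = 64)
G(A, W) = 64
-99902/G(115, -295) = -99902/64 = -99902*1/64 = -49951/32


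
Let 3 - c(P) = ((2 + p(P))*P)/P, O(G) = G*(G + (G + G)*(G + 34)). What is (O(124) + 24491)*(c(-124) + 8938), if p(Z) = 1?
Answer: 43784428654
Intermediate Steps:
O(G) = G*(G + 2*G*(34 + G)) (O(G) = G*(G + (2*G)*(34 + G)) = G*(G + 2*G*(34 + G)))
c(P) = 0 (c(P) = 3 - (2 + 1)*P/P = 3 - 3*P/P = 3 - 1*3 = 3 - 3 = 0)
(O(124) + 24491)*(c(-124) + 8938) = (124²*(69 + 2*124) + 24491)*(0 + 8938) = (15376*(69 + 248) + 24491)*8938 = (15376*317 + 24491)*8938 = (4874192 + 24491)*8938 = 4898683*8938 = 43784428654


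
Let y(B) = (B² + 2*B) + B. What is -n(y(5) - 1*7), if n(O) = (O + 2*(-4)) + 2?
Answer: -27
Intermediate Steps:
y(B) = B² + 3*B
n(O) = -6 + O (n(O) = (O - 8) + 2 = (-8 + O) + 2 = -6 + O)
-n(y(5) - 1*7) = -(-6 + (5*(3 + 5) - 1*7)) = -(-6 + (5*8 - 7)) = -(-6 + (40 - 7)) = -(-6 + 33) = -1*27 = -27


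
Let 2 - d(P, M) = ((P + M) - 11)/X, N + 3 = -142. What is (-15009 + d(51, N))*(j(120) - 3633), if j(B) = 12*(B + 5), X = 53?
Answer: 1696302378/53 ≈ 3.2006e+7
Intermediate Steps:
N = -145 (N = -3 - 142 = -145)
j(B) = 60 + 12*B (j(B) = 12*(5 + B) = 60 + 12*B)
d(P, M) = 117/53 - M/53 - P/53 (d(P, M) = 2 - ((P + M) - 11)/53 = 2 - ((M + P) - 11)/53 = 2 - (-11 + M + P)/53 = 2 - (-11/53 + M/53 + P/53) = 2 + (11/53 - M/53 - P/53) = 117/53 - M/53 - P/53)
(-15009 + d(51, N))*(j(120) - 3633) = (-15009 + (117/53 - 1/53*(-145) - 1/53*51))*((60 + 12*120) - 3633) = (-15009 + (117/53 + 145/53 - 51/53))*((60 + 1440) - 3633) = (-15009 + 211/53)*(1500 - 3633) = -795266/53*(-2133) = 1696302378/53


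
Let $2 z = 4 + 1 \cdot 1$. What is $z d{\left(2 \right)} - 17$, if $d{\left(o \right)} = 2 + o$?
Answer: $-7$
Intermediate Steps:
$z = \frac{5}{2}$ ($z = \frac{4 + 1 \cdot 1}{2} = \frac{4 + 1}{2} = \frac{1}{2} \cdot 5 = \frac{5}{2} \approx 2.5$)
$z d{\left(2 \right)} - 17 = \frac{5 \left(2 + 2\right)}{2} - 17 = \frac{5}{2} \cdot 4 - 17 = 10 - 17 = -7$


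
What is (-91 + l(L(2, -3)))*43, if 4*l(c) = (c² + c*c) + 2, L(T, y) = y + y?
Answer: -6235/2 ≈ -3117.5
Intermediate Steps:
L(T, y) = 2*y
l(c) = ½ + c²/2 (l(c) = ((c² + c*c) + 2)/4 = ((c² + c²) + 2)/4 = (2*c² + 2)/4 = (2 + 2*c²)/4 = ½ + c²/2)
(-91 + l(L(2, -3)))*43 = (-91 + (½ + (2*(-3))²/2))*43 = (-91 + (½ + (½)*(-6)²))*43 = (-91 + (½ + (½)*36))*43 = (-91 + (½ + 18))*43 = (-91 + 37/2)*43 = -145/2*43 = -6235/2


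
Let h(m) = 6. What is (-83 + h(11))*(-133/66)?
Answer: 931/6 ≈ 155.17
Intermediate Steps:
(-83 + h(11))*(-133/66) = (-83 + 6)*(-133/66) = -(-10241)/66 = -77*(-133/66) = 931/6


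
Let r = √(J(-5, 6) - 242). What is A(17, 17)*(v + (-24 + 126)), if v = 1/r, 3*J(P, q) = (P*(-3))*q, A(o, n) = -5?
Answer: -510 + 5*I*√53/106 ≈ -510.0 + 0.3434*I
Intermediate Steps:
J(P, q) = -P*q (J(P, q) = ((P*(-3))*q)/3 = ((-3*P)*q)/3 = (-3*P*q)/3 = -P*q)
r = 2*I*√53 (r = √(-1*(-5)*6 - 242) = √(30 - 242) = √(-212) = 2*I*√53 ≈ 14.56*I)
v = -I*√53/106 (v = 1/(2*I*√53) = -I*√53/106 ≈ -0.06868*I)
A(17, 17)*(v + (-24 + 126)) = -5*(-I*√53/106 + (-24 + 126)) = -5*(-I*√53/106 + 102) = -5*(102 - I*√53/106) = -510 + 5*I*√53/106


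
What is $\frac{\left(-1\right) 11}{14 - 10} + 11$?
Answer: $\frac{33}{4} \approx 8.25$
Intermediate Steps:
$\frac{\left(-1\right) 11}{14 - 10} + 11 = \frac{1}{4} \left(-11\right) + 11 = - \frac{11}{4} + 11 = \frac{33}{4}$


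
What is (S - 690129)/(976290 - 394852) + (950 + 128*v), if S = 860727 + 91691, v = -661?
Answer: -48641677915/581438 ≈ -83658.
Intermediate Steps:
S = 952418
(S - 690129)/(976290 - 394852) + (950 + 128*v) = (952418 - 690129)/(976290 - 394852) + (950 + 128*(-661)) = 262289/581438 + (950 - 84608) = 262289*(1/581438) - 83658 = 262289/581438 - 83658 = -48641677915/581438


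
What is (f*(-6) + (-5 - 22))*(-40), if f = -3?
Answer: 360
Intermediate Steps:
(f*(-6) + (-5 - 22))*(-40) = (-3*(-6) + (-5 - 22))*(-40) = (18 - 27)*(-40) = -9*(-40) = 360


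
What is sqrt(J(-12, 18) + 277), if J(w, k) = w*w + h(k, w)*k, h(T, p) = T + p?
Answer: 23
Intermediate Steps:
J(w, k) = w**2 + k*(k + w) (J(w, k) = w*w + (k + w)*k = w**2 + k*(k + w))
sqrt(J(-12, 18) + 277) = sqrt(((-12)**2 + 18*(18 - 12)) + 277) = sqrt((144 + 18*6) + 277) = sqrt((144 + 108) + 277) = sqrt(252 + 277) = sqrt(529) = 23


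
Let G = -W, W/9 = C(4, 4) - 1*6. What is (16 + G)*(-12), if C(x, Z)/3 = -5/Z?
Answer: -1245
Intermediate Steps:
C(x, Z) = -15/Z (C(x, Z) = 3*(-5/Z) = -15/Z)
W = -351/4 (W = 9*(-15/4 - 1*6) = 9*(-15*¼ - 6) = 9*(-15/4 - 6) = 9*(-39/4) = -351/4 ≈ -87.750)
G = 351/4 (G = -1*(-351/4) = 351/4 ≈ 87.750)
(16 + G)*(-12) = (16 + 351/4)*(-12) = (415/4)*(-12) = -1245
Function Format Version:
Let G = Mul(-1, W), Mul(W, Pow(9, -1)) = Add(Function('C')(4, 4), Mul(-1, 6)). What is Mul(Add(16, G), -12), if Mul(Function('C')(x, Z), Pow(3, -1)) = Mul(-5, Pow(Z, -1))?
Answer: -1245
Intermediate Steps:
Function('C')(x, Z) = Mul(-15, Pow(Z, -1)) (Function('C')(x, Z) = Mul(3, Mul(-5, Pow(Z, -1))) = Mul(-15, Pow(Z, -1)))
W = Rational(-351, 4) (W = Mul(9, Add(Mul(-15, Pow(4, -1)), Mul(-1, 6))) = Mul(9, Add(Mul(-15, Rational(1, 4)), -6)) = Mul(9, Add(Rational(-15, 4), -6)) = Mul(9, Rational(-39, 4)) = Rational(-351, 4) ≈ -87.750)
G = Rational(351, 4) (G = Mul(-1, Rational(-351, 4)) = Rational(351, 4) ≈ 87.750)
Mul(Add(16, G), -12) = Mul(Add(16, Rational(351, 4)), -12) = Mul(Rational(415, 4), -12) = -1245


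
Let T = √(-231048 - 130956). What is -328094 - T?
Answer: -328094 - 2*I*√90501 ≈ -3.2809e+5 - 601.67*I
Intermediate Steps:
T = 2*I*√90501 (T = √(-362004) = 2*I*√90501 ≈ 601.67*I)
-328094 - T = -328094 - 2*I*√90501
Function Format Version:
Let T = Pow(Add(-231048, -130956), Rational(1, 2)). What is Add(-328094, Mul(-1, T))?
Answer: Add(-328094, Mul(-2, I, Pow(90501, Rational(1, 2)))) ≈ Add(-3.2809e+5, Mul(-601.67, I))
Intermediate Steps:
T = Mul(2, I, Pow(90501, Rational(1, 2))) (T = Pow(-362004, Rational(1, 2)) = Mul(2, I, Pow(90501, Rational(1, 2))) ≈ Mul(601.67, I))
Add(-328094, Mul(-1, T)) = Add(-328094, Mul(-1, Mul(2, I, Pow(90501, Rational(1, 2))))) = Add(-328094, Mul(-2, I, Pow(90501, Rational(1, 2))))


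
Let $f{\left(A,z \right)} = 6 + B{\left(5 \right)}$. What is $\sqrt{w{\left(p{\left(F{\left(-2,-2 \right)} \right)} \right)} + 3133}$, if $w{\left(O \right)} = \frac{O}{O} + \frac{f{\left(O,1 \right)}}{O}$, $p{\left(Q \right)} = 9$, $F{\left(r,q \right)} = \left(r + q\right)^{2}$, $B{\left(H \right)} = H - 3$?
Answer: $\frac{\sqrt{28214}}{3} \approx 55.99$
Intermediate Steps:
$B{\left(H \right)} = -3 + H$ ($B{\left(H \right)} = H - 3 = -3 + H$)
$F{\left(r,q \right)} = \left(q + r\right)^{2}$
$f{\left(A,z \right)} = 8$ ($f{\left(A,z \right)} = 6 + \left(-3 + 5\right) = 6 + 2 = 8$)
$w{\left(O \right)} = 1 + \frac{8}{O}$ ($w{\left(O \right)} = \frac{O}{O} + \frac{8}{O} = 1 + \frac{8}{O}$)
$\sqrt{w{\left(p{\left(F{\left(-2,-2 \right)} \right)} \right)} + 3133} = \sqrt{\frac{8 + 9}{9} + 3133} = \sqrt{\frac{1}{9} \cdot 17 + 3133} = \sqrt{\frac{17}{9} + 3133} = \sqrt{\frac{28214}{9}} = \frac{\sqrt{28214}}{3}$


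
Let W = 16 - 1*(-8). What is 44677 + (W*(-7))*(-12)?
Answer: 46693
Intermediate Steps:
W = 24 (W = 16 + 8 = 24)
44677 + (W*(-7))*(-12) = 44677 + (24*(-7))*(-12) = 44677 - 168*(-12) = 44677 + 2016 = 46693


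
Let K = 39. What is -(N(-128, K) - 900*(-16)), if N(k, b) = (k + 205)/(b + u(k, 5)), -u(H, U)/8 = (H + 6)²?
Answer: -1714075123/119033 ≈ -14400.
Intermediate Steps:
u(H, U) = -8*(6 + H)² (u(H, U) = -8*(H + 6)² = -8*(6 + H)²)
N(k, b) = (205 + k)/(b - 8*(6 + k)²) (N(k, b) = (k + 205)/(b - 8*(6 + k)²) = (205 + k)/(b - 8*(6 + k)²))
-(N(-128, K) - 900*(-16)) = -((205 - 128)/(39 - 8*(6 - 128)²) - 900*(-16)) = -(77/(39 - 8*(-122)²) + 14400) = -(77/(39 - 8*14884) + 14400) = -(77/(39 - 119072) + 14400) = -(77/(-119033) + 14400) = -(-1/119033*77 + 14400) = -(-77/119033 + 14400) = -1*1714075123/119033 = -1714075123/119033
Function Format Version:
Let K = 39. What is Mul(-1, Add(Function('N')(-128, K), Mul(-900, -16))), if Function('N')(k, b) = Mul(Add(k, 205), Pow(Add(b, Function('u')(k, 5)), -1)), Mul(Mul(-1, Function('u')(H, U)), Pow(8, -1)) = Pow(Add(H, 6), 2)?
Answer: Rational(-1714075123, 119033) ≈ -14400.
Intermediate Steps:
Function('u')(H, U) = Mul(-8, Pow(Add(6, H), 2)) (Function('u')(H, U) = Mul(-8, Pow(Add(H, 6), 2)) = Mul(-8, Pow(Add(6, H), 2)))
Function('N')(k, b) = Mul(Pow(Add(b, Mul(-8, Pow(Add(6, k), 2))), -1), Add(205, k)) (Function('N')(k, b) = Mul(Add(k, 205), Pow(Add(b, Mul(-8, Pow(Add(6, k), 2))), -1)) = Mul(Add(205, k), Pow(Add(b, Mul(-8, Pow(Add(6, k), 2))), -1)) = Mul(Pow(Add(b, Mul(-8, Pow(Add(6, k), 2))), -1), Add(205, k)))
Mul(-1, Add(Function('N')(-128, K), Mul(-900, -16))) = Mul(-1, Add(Mul(Pow(Add(39, Mul(-8, Pow(Add(6, -128), 2))), -1), Add(205, -128)), Mul(-900, -16))) = Mul(-1, Add(Mul(Pow(Add(39, Mul(-8, Pow(-122, 2))), -1), 77), 14400)) = Mul(-1, Add(Mul(Pow(Add(39, Mul(-8, 14884)), -1), 77), 14400)) = Mul(-1, Add(Mul(Pow(Add(39, -119072), -1), 77), 14400)) = Mul(-1, Add(Mul(Pow(-119033, -1), 77), 14400)) = Mul(-1, Add(Mul(Rational(-1, 119033), 77), 14400)) = Mul(-1, Add(Rational(-77, 119033), 14400)) = Mul(-1, Rational(1714075123, 119033)) = Rational(-1714075123, 119033)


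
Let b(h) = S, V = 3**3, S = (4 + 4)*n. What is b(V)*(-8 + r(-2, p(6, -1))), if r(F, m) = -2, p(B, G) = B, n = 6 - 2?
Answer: -320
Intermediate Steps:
n = 4
S = 32 (S = (4 + 4)*4 = 8*4 = 32)
V = 27
b(h) = 32
b(V)*(-8 + r(-2, p(6, -1))) = 32*(-8 - 2) = 32*(-10) = -320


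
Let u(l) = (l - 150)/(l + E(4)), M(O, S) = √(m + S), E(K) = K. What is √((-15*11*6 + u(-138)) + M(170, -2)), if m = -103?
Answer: √(-4434462 + 4489*I*√105)/67 ≈ 0.16301 + 31.431*I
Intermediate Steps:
M(O, S) = √(-103 + S)
u(l) = (-150 + l)/(4 + l) (u(l) = (l - 150)/(l + 4) = (-150 + l)/(4 + l))
√((-15*11*6 + u(-138)) + M(170, -2)) = √((-15*11*6 + (-150 - 138)/(4 - 138)) + √(-103 - 2)) = √((-165*6 - 288/(-134)) + √(-105)) = √((-990 - 1/134*(-288)) + I*√105) = √((-990 + 144/67) + I*√105) = √(-66186/67 + I*√105)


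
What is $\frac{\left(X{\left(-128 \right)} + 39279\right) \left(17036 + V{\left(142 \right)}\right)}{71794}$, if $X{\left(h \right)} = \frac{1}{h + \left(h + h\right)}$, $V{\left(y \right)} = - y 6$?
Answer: $\frac{30513182105}{3446112} \approx 8854.4$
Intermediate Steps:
$V{\left(y \right)} = - 6 y$
$X{\left(h \right)} = \frac{1}{3 h}$ ($X{\left(h \right)} = \frac{1}{h + 2 h} = \frac{1}{3 h}$)
$\frac{\left(X{\left(-128 \right)} + 39279\right) \left(17036 + V{\left(142 \right)}\right)}{71794} = \frac{\left(\frac{1}{3 \left(-128\right)} + 39279\right) \left(17036 - 852\right)}{71794} = \left(\frac{1}{3} \left(- \frac{1}{128}\right) + 39279\right) \left(17036 - 852\right) \frac{1}{71794} = \left(- \frac{1}{384} + 39279\right) 16184 \cdot \frac{1}{71794} = \frac{15083135}{384} \cdot 16184 \cdot \frac{1}{71794} = \frac{30513182105}{48} \cdot \frac{1}{71794} = \frac{30513182105}{3446112}$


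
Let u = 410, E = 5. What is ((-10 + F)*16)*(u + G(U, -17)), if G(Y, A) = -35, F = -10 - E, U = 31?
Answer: -150000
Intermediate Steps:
F = -15 (F = -10 - 1*5 = -10 - 5 = -15)
((-10 + F)*16)*(u + G(U, -17)) = ((-10 - 15)*16)*(410 - 35) = -25*16*375 = -400*375 = -150000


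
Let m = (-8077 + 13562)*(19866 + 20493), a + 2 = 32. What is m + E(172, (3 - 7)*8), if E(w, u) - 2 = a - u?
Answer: 221369179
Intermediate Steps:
a = 30 (a = -2 + 32 = 30)
E(w, u) = 32 - u (E(w, u) = 2 + (30 - u) = 32 - u)
m = 221369115 (m = 5485*40359 = 221369115)
m + E(172, (3 - 7)*8) = 221369115 + (32 - (3 - 7)*8) = 221369115 + (32 - (-4)*8) = 221369115 + (32 - 1*(-32)) = 221369115 + (32 + 32) = 221369115 + 64 = 221369179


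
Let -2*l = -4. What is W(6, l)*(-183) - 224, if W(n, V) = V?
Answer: -590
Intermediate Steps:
l = 2 (l = -½*(-4) = 2)
W(6, l)*(-183) - 224 = 2*(-183) - 224 = -366 - 224 = -590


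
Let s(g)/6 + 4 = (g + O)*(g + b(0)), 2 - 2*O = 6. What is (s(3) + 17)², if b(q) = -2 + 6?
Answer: 1225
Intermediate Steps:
O = -2 (O = 1 - ½*6 = 1 - 3 = -2)
b(q) = 4
s(g) = -24 + 6*(-2 + g)*(4 + g) (s(g) = -24 + 6*((g - 2)*(g + 4)) = -24 + 6*((-2 + g)*(4 + g)) = -24 + 6*(-2 + g)*(4 + g))
(s(3) + 17)² = ((-72 + 6*3² + 12*3) + 17)² = ((-72 + 6*9 + 36) + 17)² = ((-72 + 54 + 36) + 17)² = (18 + 17)² = 35² = 1225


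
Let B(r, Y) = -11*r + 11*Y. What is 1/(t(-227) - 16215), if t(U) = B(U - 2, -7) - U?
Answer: -1/13546 ≈ -7.3823e-5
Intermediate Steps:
t(U) = -55 - 12*U (t(U) = (-11*(U - 2) + 11*(-7)) - U = (-11*(-2 + U) - 77) - U = ((22 - 11*U) - 77) - U = (-55 - 11*U) - U = -55 - 12*U)
1/(t(-227) - 16215) = 1/((-55 - 12*(-227)) - 16215) = 1/((-55 + 2724) - 16215) = 1/(2669 - 16215) = 1/(-13546) = -1/13546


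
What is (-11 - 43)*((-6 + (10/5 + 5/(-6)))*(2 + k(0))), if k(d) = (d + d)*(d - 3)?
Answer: 522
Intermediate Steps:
k(d) = 2*d*(-3 + d) (k(d) = (2*d)*(-3 + d) = 2*d*(-3 + d))
(-11 - 43)*((-6 + (10/5 + 5/(-6)))*(2 + k(0))) = (-11 - 43)*((-6 + (10/5 + 5/(-6)))*(2 + 2*0*(-3 + 0))) = -54*(-6 + (10*(⅕) + 5*(-⅙)))*(2 + 2*0*(-3)) = -54*(-6 + (2 - ⅚))*(2 + 0) = -54*(-6 + 7/6)*2 = -(-261)*2 = -54*(-29/3) = 522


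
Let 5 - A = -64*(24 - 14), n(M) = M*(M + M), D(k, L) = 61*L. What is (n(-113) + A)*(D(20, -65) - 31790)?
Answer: -936173165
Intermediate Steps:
n(M) = 2*M² (n(M) = M*(2*M) = 2*M²)
A = 645 (A = 5 - (-64)*(24 - 14) = 5 - (-64)*10 = 5 - 1*(-640) = 5 + 640 = 645)
(n(-113) + A)*(D(20, -65) - 31790) = (2*(-113)² + 645)*(61*(-65) - 31790) = (2*12769 + 645)*(-3965 - 31790) = (25538 + 645)*(-35755) = 26183*(-35755) = -936173165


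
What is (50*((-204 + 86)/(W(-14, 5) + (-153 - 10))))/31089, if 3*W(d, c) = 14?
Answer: 236/196897 ≈ 0.0011986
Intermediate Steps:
W(d, c) = 14/3 (W(d, c) = (⅓)*14 = 14/3)
(50*((-204 + 86)/(W(-14, 5) + (-153 - 10))))/31089 = (50*((-204 + 86)/(14/3 + (-153 - 10))))/31089 = (50*(-118/(14/3 - 163)))*(1/31089) = (50*(-118/(-475/3)))*(1/31089) = (50*(-118*(-3/475)))*(1/31089) = (50*(354/475))*(1/31089) = (708/19)*(1/31089) = 236/196897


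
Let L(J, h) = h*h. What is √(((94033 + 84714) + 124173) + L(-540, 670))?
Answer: 2*√187955 ≈ 867.08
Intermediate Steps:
L(J, h) = h²
√(((94033 + 84714) + 124173) + L(-540, 670)) = √(((94033 + 84714) + 124173) + 670²) = √((178747 + 124173) + 448900) = √(302920 + 448900) = √751820 = 2*√187955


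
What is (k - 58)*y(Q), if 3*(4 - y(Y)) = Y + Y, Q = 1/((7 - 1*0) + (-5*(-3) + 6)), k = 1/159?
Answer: -1539907/6678 ≈ -230.59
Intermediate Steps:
k = 1/159 ≈ 0.0062893
Q = 1/28 (Q = 1/((7 + 0) + (15 + 6)) = 1/(7 + 21) = 1/28 ≈ 0.035714)
y(Y) = 4 - 2*Y/3 (y(Y) = 4 - (Y + Y)/3 = 4 - 2*Y/3)
(k - 58)*y(Q) = (1/159 - 58)*(4 - ⅔*1/28) = -9221*(4 - 1/42)/159 = -9221/159*167/42 = -1539907/6678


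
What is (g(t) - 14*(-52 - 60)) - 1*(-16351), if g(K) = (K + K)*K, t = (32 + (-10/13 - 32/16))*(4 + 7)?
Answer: 37973111/169 ≈ 2.2469e+5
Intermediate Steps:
t = 4180/13 (t = (32 + (-10*1/13 - 32*1/16))*11 = (32 + (-10/13 - 2))*11 = (32 - 36/13)*11 = (380/13)*11 = 4180/13 ≈ 321.54)
g(K) = 2*K**2 (g(K) = (2*K)*K = 2*K**2)
(g(t) - 14*(-52 - 60)) - 1*(-16351) = (2*(4180/13)**2 - 14*(-52 - 60)) - 1*(-16351) = (2*(17472400/169) - 14*(-112)) + 16351 = (34944800/169 + 1568) + 16351 = 35209792/169 + 16351 = 37973111/169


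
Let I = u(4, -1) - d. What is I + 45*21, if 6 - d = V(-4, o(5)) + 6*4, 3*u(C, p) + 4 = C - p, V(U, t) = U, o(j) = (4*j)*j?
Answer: 2878/3 ≈ 959.33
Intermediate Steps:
o(j) = 4*j²
u(C, p) = -4/3 - p/3 + C/3 (u(C, p) = -4/3 + (C - p)/3 = -4/3 + (-p/3 + C/3) = -4/3 - p/3 + C/3)
d = -14 (d = 6 - (-4 + 6*4) = 6 - (-4 + 24) = 6 - 1*20 = 6 - 20 = -14)
I = 43/3 (I = (-4/3 - ⅓*(-1) + (⅓)*4) - 1*(-14) = (-4/3 + ⅓ + 4/3) + 14 = ⅓ + 14 = 43/3 ≈ 14.333)
I + 45*21 = 43/3 + 45*21 = 43/3 + 945 = 2878/3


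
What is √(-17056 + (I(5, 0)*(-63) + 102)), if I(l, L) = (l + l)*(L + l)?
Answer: 2*I*√5026 ≈ 141.79*I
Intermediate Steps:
I(l, L) = 2*l*(L + l) (I(l, L) = (2*l)*(L + l) = 2*l*(L + l))
√(-17056 + (I(5, 0)*(-63) + 102)) = √(-17056 + ((2*5*(0 + 5))*(-63) + 102)) = √(-17056 + ((2*5*5)*(-63) + 102)) = √(-17056 + (50*(-63) + 102)) = √(-17056 + (-3150 + 102)) = √(-17056 - 3048) = √(-20104) = 2*I*√5026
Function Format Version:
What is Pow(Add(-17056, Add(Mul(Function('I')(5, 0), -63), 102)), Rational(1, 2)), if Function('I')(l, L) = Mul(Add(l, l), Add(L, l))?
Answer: Mul(2, I, Pow(5026, Rational(1, 2))) ≈ Mul(141.79, I)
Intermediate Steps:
Function('I')(l, L) = Mul(2, l, Add(L, l)) (Function('I')(l, L) = Mul(Mul(2, l), Add(L, l)) = Mul(2, l, Add(L, l)))
Pow(Add(-17056, Add(Mul(Function('I')(5, 0), -63), 102)), Rational(1, 2)) = Pow(Add(-17056, Add(Mul(Mul(2, 5, Add(0, 5)), -63), 102)), Rational(1, 2)) = Pow(Add(-17056, Add(Mul(Mul(2, 5, 5), -63), 102)), Rational(1, 2)) = Pow(Add(-17056, Add(Mul(50, -63), 102)), Rational(1, 2)) = Pow(Add(-17056, Add(-3150, 102)), Rational(1, 2)) = Pow(Add(-17056, -3048), Rational(1, 2)) = Pow(-20104, Rational(1, 2)) = Mul(2, I, Pow(5026, Rational(1, 2)))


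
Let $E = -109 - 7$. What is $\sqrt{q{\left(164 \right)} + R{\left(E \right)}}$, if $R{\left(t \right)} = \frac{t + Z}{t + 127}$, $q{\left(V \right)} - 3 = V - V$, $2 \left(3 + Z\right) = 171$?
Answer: $\frac{i \sqrt{22}}{22} \approx 0.2132 i$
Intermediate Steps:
$Z = \frac{165}{2}$ ($Z = -3 + \frac{1}{2} \cdot 171 = -3 + \frac{171}{2} = \frac{165}{2} \approx 82.5$)
$E = -116$
$q{\left(V \right)} = 3$ ($q{\left(V \right)} = 3 + \left(V - V\right) = 3 + 0 = 3$)
$R{\left(t \right)} = \frac{\frac{165}{2} + t}{127 + t}$ ($R{\left(t \right)} = \frac{t + \frac{165}{2}}{t + 127} = \frac{\frac{165}{2} + t}{127 + t}$)
$\sqrt{q{\left(164 \right)} + R{\left(E \right)}} = \sqrt{3 + \frac{\frac{165}{2} - 116}{127 - 116}} = \sqrt{3 + \frac{1}{11} \left(- \frac{67}{2}\right)} = \sqrt{3 - \frac{67}{22}} = \sqrt{- \frac{1}{22}} = \frac{i \sqrt{22}}{22}$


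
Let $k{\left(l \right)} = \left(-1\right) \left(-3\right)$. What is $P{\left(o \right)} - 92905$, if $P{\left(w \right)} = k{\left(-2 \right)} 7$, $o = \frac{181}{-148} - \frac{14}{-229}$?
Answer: $-92884$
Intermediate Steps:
$k{\left(l \right)} = 3$
$o = - \frac{39377}{33892}$ ($o = 181 \left(- \frac{1}{148}\right) - - \frac{14}{229} = - \frac{181}{148} + \frac{14}{229} = - \frac{39377}{33892} \approx -1.1618$)
$P{\left(w \right)} = 21$ ($P{\left(w \right)} = 3 \cdot 7 = 21$)
$P{\left(o \right)} - 92905 = 21 - 92905 = -92884$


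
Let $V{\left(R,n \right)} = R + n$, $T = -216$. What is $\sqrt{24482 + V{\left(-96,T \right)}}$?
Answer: $\sqrt{24170} \approx 155.47$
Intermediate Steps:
$\sqrt{24482 + V{\left(-96,T \right)}} = \sqrt{24482 - 312} = \sqrt{24170}$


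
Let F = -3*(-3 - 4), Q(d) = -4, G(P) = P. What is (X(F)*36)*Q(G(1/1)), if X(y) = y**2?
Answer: -63504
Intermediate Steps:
F = 21 (F = -3*(-7) = 21)
(X(F)*36)*Q(G(1/1)) = (21**2*36)*(-4) = (441*36)*(-4) = 15876*(-4) = -63504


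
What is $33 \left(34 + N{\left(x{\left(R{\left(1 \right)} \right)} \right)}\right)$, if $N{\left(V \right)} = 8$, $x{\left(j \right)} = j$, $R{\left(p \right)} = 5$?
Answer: $1386$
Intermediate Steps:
$33 \left(34 + N{\left(x{\left(R{\left(1 \right)} \right)} \right)}\right) = 33 \left(34 + 8\right) = 33 \cdot 42 = 1386$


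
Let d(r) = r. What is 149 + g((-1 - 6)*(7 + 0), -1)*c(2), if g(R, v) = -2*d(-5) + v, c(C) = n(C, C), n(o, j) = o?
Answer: 167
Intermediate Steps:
c(C) = C
g(R, v) = 10 + v (g(R, v) = -2*(-5) + v = 10 + v)
149 + g((-1 - 6)*(7 + 0), -1)*c(2) = 149 + (10 - 1)*2 = 149 + 9*2 = 149 + 18 = 167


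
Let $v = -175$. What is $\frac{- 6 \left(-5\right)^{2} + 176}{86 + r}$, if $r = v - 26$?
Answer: $- \frac{26}{115} \approx -0.22609$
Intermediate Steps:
$r = -201$ ($r = -175 - 26 = -201$)
$\frac{- 6 \left(-5\right)^{2} + 176}{86 + r} = \frac{- 6 \left(-5\right)^{2} + 176}{86 - 201} = \frac{\left(-6\right) 25 + 176}{-115} = \left(-150 + 176\right) \left(- \frac{1}{115}\right) = 26 \left(- \frac{1}{115}\right) = - \frac{26}{115}$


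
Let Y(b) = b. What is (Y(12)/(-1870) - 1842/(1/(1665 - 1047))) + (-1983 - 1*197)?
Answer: -1066401166/935 ≈ -1.1405e+6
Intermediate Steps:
(Y(12)/(-1870) - 1842/(1/(1665 - 1047))) + (-1983 - 1*197) = (12/(-1870) - 1842/(1/(1665 - 1047))) + (-1983 - 1*197) = (12*(-1/1870) - 1842/(1/618)) + (-1983 - 197) = (-6/935 - 1842/1/618) - 2180 = (-6/935 - 1842*618) - 2180 = (-6/935 - 1138356) - 2180 = -1064362866/935 - 2180 = -1066401166/935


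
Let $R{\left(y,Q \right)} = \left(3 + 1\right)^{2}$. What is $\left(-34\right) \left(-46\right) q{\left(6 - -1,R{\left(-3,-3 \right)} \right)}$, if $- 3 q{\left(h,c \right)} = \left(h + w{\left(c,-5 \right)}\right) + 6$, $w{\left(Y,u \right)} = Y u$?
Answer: $\frac{104788}{3} \approx 34929.0$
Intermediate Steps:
$R{\left(y,Q \right)} = 16$ ($R{\left(y,Q \right)} = 4^{2} = 16$)
$q{\left(h,c \right)} = -2 - \frac{h}{3} + \frac{5 c}{3}$ ($q{\left(h,c \right)} = - \frac{\left(h + c \left(-5\right)\right) + 6}{3} = - \frac{\left(h - 5 c\right) + 6}{3} = - \frac{6 + h - 5 c}{3} = -2 - \frac{h}{3} + \frac{5 c}{3}$)
$\left(-34\right) \left(-46\right) q{\left(6 - -1,R{\left(-3,-3 \right)} \right)} = \left(-34\right) \left(-46\right) \left(-2 - \frac{6 - -1}{3} + \frac{5}{3} \cdot 16\right) = 1564 \left(-2 - \frac{6 + 1}{3} + \frac{80}{3}\right) = 1564 \left(-2 - \frac{7}{3} + \frac{80}{3}\right) = 1564 \cdot \frac{67}{3} = \frac{104788}{3}$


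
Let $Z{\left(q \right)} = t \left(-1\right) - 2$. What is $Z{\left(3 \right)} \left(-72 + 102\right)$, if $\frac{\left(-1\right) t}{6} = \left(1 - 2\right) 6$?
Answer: $-1140$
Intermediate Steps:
$t = 36$ ($t = - 6 \left(1 - 2\right) 6 = - 6 \left(\left(-1\right) 6\right) = \left(-6\right) \left(-6\right) = 36$)
$Z{\left(q \right)} = -38$ ($Z{\left(q \right)} = 36 \left(-1\right) - 2 = -36 - 2 = -38$)
$Z{\left(3 \right)} \left(-72 + 102\right) = - 38 \left(-72 + 102\right) = \left(-38\right) 30 = -1140$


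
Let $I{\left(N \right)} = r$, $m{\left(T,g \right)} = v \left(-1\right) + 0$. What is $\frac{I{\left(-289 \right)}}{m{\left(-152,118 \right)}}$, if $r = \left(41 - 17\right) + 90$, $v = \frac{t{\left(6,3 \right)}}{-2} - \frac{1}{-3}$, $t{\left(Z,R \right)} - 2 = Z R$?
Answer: $\frac{342}{29} \approx 11.793$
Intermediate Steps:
$t{\left(Z,R \right)} = 2 + R Z$ ($t{\left(Z,R \right)} = 2 + Z R = 2 + R Z$)
$v = - \frac{29}{3}$ ($v = \frac{2 + 3 \cdot 6}{-2} - \frac{1}{-3} = \left(2 + 18\right) \left(- \frac{1}{2}\right) - - \frac{1}{3} = 20 \left(- \frac{1}{2}\right) + \frac{1}{3} = -10 + \frac{1}{3} = - \frac{29}{3} \approx -9.6667$)
$m{\left(T,g \right)} = \frac{29}{3}$ ($m{\left(T,g \right)} = \left(- \frac{29}{3}\right) \left(-1\right) + 0 = \frac{29}{3} + 0 = \frac{29}{3}$)
$r = 114$ ($r = 24 + 90 = 114$)
$I{\left(N \right)} = 114$
$\frac{I{\left(-289 \right)}}{m{\left(-152,118 \right)}} = \frac{114}{\frac{29}{3}} = 114 \cdot \frac{3}{29} = \frac{342}{29}$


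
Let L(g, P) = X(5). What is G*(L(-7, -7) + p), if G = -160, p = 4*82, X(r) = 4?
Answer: -53120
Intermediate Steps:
p = 328
L(g, P) = 4
G*(L(-7, -7) + p) = -160*(4 + 328) = -160*332 = -53120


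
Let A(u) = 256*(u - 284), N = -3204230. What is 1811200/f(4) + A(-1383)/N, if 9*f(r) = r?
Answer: 6528939261376/1602115 ≈ 4.0752e+6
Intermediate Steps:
f(r) = r/9
A(u) = -72704 + 256*u (A(u) = 256*(-284 + u) = -72704 + 256*u)
1811200/f(4) + A(-1383)/N = 1811200/(((⅑)*4)) + (-72704 + 256*(-1383))/(-3204230) = 1811200/(4/9) + (-72704 - 354048)*(-1/3204230) = 1811200*(9/4) - 426752*(-1/3204230) = 4075200 + 213376/1602115 = 6528939261376/1602115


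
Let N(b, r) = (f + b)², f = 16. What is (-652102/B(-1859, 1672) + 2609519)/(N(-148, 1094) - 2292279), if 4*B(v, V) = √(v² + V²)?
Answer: -237229/206805 + 237128*√51665/117530383575 ≈ -1.1467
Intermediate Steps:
B(v, V) = √(V² + v²)/4 (B(v, V) = √(v² + V²)/4 = √(V² + v²)/4)
N(b, r) = (16 + b)²
(-652102/B(-1859, 1672) + 2609519)/(N(-148, 1094) - 2292279) = (-652102*4/√(1672² + (-1859)²) + 2609519)/((16 - 148)² - 2292279) = (-652102*4/√(2795584 + 3455881) + 2609519)/((-132)² - 2292279) = (-652102*4*√51665/568315 + 2609519)/(17424 - 2292279) = (-652102*4*√51665/568315 + 2609519)/(-2274855) = (-652102*4*√51665/568315 + 2609519)*(-1/2274855) = (-237128*√51665/51665 + 2609519)*(-1/2274855) = (2609519 - 237128*√51665/51665)*(-1/2274855) = -237229/206805 + 237128*√51665/117530383575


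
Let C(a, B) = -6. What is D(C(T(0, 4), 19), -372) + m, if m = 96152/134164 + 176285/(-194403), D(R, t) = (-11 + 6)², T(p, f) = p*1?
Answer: 9516003512/383557119 ≈ 24.810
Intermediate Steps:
T(p, f) = p
D(R, t) = 25 (D(R, t) = (-5)² = 25)
m = -72924463/383557119 (m = 96152*(1/134164) + 176285*(-1/194403) = 1414/1973 - 176285/194403 = -72924463/383557119 ≈ -0.19013)
D(C(T(0, 4), 19), -372) + m = 25 - 72924463/383557119 = 9516003512/383557119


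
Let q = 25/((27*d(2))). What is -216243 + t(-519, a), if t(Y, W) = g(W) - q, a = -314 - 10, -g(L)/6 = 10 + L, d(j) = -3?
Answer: -17363054/81 ≈ -2.1436e+5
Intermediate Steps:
g(L) = -60 - 6*L (g(L) = -6*(10 + L) = -60 - 6*L)
a = -324
q = -25/81 (q = 25/((27*(-3))) = 25/(-81) = 25*(-1/81) = -25/81 ≈ -0.30864)
t(Y, W) = -4835/81 - 6*W (t(Y, W) = (-60 - 6*W) - 1*(-25/81) = (-60 - 6*W) + 25/81 = -4835/81 - 6*W)
-216243 + t(-519, a) = -216243 + (-4835/81 - 6*(-324)) = -216243 + (-4835/81 + 1944) = -216243 + 152629/81 = -17363054/81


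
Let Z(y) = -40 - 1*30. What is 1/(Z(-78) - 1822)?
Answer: -1/1892 ≈ -0.00052854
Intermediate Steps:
Z(y) = -70 (Z(y) = -40 - 30 = -70)
1/(Z(-78) - 1822) = 1/(-70 - 1822) = 1/(-1892) = -1/1892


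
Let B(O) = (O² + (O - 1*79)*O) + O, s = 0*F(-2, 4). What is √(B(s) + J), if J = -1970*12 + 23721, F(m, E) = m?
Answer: 9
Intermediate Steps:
J = 81 (J = -23640 + 23721 = 81)
s = 0 (s = 0*(-2) = 0)
B(O) = O + O² + O*(-79 + O) (B(O) = (O² + (O - 79)*O) + O = (O² + (-79 + O)*O) + O = (O² + O*(-79 + O)) + O = O + O² + O*(-79 + O))
√(B(s) + J) = √(2*0*(-39 + 0) + 81) = √(2*0*(-39) + 81) = √(0 + 81) = √81 = 9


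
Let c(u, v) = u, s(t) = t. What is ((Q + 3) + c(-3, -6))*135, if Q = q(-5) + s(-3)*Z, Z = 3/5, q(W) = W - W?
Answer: -243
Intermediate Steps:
q(W) = 0
Z = ⅗ (Z = 3*(⅕) = ⅗ ≈ 0.60000)
Q = -9/5 (Q = 0 - 3*⅗ = 0 - 9/5 = -9/5 ≈ -1.8000)
((Q + 3) + c(-3, -6))*135 = ((-9/5 + 3) - 3)*135 = (6/5 - 3)*135 = -9/5*135 = -243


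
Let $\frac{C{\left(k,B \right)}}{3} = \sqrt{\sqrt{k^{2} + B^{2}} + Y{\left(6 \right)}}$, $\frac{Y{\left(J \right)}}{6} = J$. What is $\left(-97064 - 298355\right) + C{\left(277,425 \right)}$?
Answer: $-395419 + 3 \sqrt{36 + \sqrt{257354}} \approx -3.9535 \cdot 10^{5}$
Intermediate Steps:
$Y{\left(J \right)} = 6 J$
$C{\left(k,B \right)} = 3 \sqrt{36 + \sqrt{B^{2} + k^{2}}}$ ($C{\left(k,B \right)} = 3 \sqrt{\sqrt{k^{2} + B^{2}} + 6 \cdot 6} = 3 \sqrt{\sqrt{B^{2} + k^{2}} + 36} = 3 \sqrt{36 + \sqrt{B^{2} + k^{2}}}$)
$\left(-97064 - 298355\right) + C{\left(277,425 \right)} = \left(-97064 - 298355\right) + 3 \sqrt{36 + \sqrt{425^{2} + 277^{2}}} = -395419 + 3 \sqrt{36 + \sqrt{180625 + 76729}} = -395419 + 3 \sqrt{36 + \sqrt{257354}}$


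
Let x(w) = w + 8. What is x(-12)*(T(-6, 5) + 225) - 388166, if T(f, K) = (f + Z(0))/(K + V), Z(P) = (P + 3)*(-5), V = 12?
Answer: -6614038/17 ≈ -3.8906e+5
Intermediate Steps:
x(w) = 8 + w
Z(P) = -15 - 5*P (Z(P) = (3 + P)*(-5) = -15 - 5*P)
T(f, K) = (-15 + f)/(12 + K) (T(f, K) = (f + (-15 - 5*0))/(K + 12) = (f + (-15 + 0))/(12 + K) = (f - 15)/(12 + K) = (-15 + f)/(12 + K))
x(-12)*(T(-6, 5) + 225) - 388166 = (8 - 12)*((-15 - 6)/(12 + 5) + 225) - 388166 = -4*(-21/17 + 225) - 388166 = -4*3804/17 - 388166 = -15216/17 - 388166 = -6614038/17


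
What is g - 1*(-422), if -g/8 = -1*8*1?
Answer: 486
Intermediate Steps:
g = 64 (g = -8*(-1*8) = -(-64) = -8*(-8) = 64)
g - 1*(-422) = 64 - 1*(-422) = 64 + 422 = 486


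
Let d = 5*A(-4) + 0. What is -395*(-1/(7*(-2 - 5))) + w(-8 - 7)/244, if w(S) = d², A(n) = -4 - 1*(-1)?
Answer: -85355/11956 ≈ -7.1391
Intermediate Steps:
A(n) = -3 (A(n) = -4 + 1 = -3)
d = -15 (d = 5*(-3) + 0 = -15 + 0 = -15)
w(S) = 225 (w(S) = (-15)² = 225)
-395*(-1/(7*(-2 - 5))) + w(-8 - 7)/244 = -395*(-1/(7*(-2 - 5))) + 225/244 = -395/((-7*(-7))) + 225*(1/244) = -395/49 + 225/244 = -85355/11956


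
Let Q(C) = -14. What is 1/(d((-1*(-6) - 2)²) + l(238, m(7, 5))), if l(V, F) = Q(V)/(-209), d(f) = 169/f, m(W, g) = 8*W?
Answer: 3344/35545 ≈ 0.094078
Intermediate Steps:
l(V, F) = 14/209 (l(V, F) = -14/(-209) = -14*(-1/209) = 14/209)
1/(d((-1*(-6) - 2)²) + l(238, m(7, 5))) = 1/(169/((-1*(-6) - 2)²) + 14/209) = 1/(169/((6 - 2)²) + 14/209) = 1/(169/(4²) + 14/209) = 1/(169/16 + 14/209) = 1/(35545/3344) = 3344/35545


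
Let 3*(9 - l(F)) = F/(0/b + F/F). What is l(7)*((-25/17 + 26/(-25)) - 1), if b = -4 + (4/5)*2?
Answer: -5968/255 ≈ -23.404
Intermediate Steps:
b = -12/5 (b = -4 + (4*(1/5))*2 = -4 + (4/5)*2 = -4 + 8/5 = -12/5 ≈ -2.4000)
l(F) = 9 - F/3 (l(F) = 9 - F/(3*(0/(-12/5) + F/F)) = 9 - F/(3*(0*(-5/12) + 1)) = 9 - F/(3*(0 + 1)) = 9 - F/(3*1) = 9 - F/3)
l(7)*((-25/17 + 26/(-25)) - 1) = (9 - 1/3*7)*((-25/17 + 26/(-25)) - 1) = (9 - 7/3)*((-25*1/17 + 26*(-1/25)) - 1) = 20*((-25/17 - 26/25) - 1)/3 = 20*(-1067/425 - 1)/3 = (20/3)*(-1492/425) = -5968/255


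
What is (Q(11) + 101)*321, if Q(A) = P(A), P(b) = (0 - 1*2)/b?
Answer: 355989/11 ≈ 32363.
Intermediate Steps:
P(b) = -2/b (P(b) = (0 - 2)/b = -2/b)
Q(A) = -2/A
(Q(11) + 101)*321 = (-2/11 + 101)*321 = (1109/11)*321 = 355989/11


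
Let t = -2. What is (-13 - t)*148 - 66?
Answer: -1694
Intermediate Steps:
(-13 - t)*148 - 66 = (-13 - 1*(-2))*148 - 66 = (-13 + 2)*148 - 66 = -11*148 - 66 = -1628 - 66 = -1694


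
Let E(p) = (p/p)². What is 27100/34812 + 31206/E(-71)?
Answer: 271592593/8703 ≈ 31207.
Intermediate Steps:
E(p) = 1 (E(p) = 1² = 1)
27100/34812 + 31206/E(-71) = 27100/34812 + 31206/1 = 27100*(1/34812) + 31206*1 = 6775/8703 + 31206 = 271592593/8703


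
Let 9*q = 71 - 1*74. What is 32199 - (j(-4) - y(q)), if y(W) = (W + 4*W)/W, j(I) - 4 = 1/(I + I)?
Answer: 257601/8 ≈ 32200.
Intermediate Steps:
q = -⅓ (q = (71 - 1*74)/9 = (71 - 74)/9 = (⅑)*(-3) = -⅓ ≈ -0.33333)
j(I) = 4 + 1/(2*I) (j(I) = 4 + 1/(I + I) = 4 + 1/(2*I))
y(W) = 5 (y(W) = (5*W)/W = 5)
32199 - (j(-4) - y(q)) = 32199 - ((4 + (½)/(-4)) - 1*5) = 32199 - ((4 + (½)*(-¼)) - 5) = 32199 - ((4 - ⅛) - 5) = 32199 - (31/8 - 5) = 32199 - 1*(-9/8) = 32199 + 9/8 = 257601/8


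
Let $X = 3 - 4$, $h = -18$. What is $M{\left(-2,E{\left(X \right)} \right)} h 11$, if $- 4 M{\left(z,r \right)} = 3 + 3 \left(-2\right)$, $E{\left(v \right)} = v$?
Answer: $- \frac{297}{2} \approx -148.5$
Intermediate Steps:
$X = -1$ ($X = 3 - 4 = -1$)
$M{\left(z,r \right)} = \frac{3}{4}$ ($M{\left(z,r \right)} = - \frac{3 + 3 \left(-2\right)}{4} = - \frac{3 - 6}{4} = \left(- \frac{1}{4}\right) \left(-3\right) = \frac{3}{4}$)
$M{\left(-2,E{\left(X \right)} \right)} h 11 = \frac{3}{4} \left(-18\right) 11 = \left(- \frac{27}{2}\right) 11 = - \frac{297}{2}$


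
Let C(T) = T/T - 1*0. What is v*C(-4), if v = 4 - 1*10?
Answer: -6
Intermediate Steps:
v = -6 (v = 4 - 10 = -6)
C(T) = 1 (C(T) = 1 + 0 = 1)
v*C(-4) = -6*1 = -6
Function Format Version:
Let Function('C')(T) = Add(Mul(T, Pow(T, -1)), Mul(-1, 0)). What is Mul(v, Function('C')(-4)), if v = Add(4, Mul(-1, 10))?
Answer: -6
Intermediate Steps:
v = -6 (v = Add(4, -10) = -6)
Function('C')(T) = 1 (Function('C')(T) = Add(1, 0) = 1)
Mul(v, Function('C')(-4)) = Mul(-6, 1) = -6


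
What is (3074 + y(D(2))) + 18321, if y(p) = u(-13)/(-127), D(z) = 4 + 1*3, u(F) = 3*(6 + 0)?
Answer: 2717147/127 ≈ 21395.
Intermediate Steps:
u(F) = 18 (u(F) = 3*6 = 18)
D(z) = 7 (D(z) = 4 + 3 = 7)
y(p) = -18/127 (y(p) = 18/(-127) = 18*(-1/127) = -18/127)
(3074 + y(D(2))) + 18321 = (3074 - 18/127) + 18321 = 390380/127 + 18321 = 2717147/127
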